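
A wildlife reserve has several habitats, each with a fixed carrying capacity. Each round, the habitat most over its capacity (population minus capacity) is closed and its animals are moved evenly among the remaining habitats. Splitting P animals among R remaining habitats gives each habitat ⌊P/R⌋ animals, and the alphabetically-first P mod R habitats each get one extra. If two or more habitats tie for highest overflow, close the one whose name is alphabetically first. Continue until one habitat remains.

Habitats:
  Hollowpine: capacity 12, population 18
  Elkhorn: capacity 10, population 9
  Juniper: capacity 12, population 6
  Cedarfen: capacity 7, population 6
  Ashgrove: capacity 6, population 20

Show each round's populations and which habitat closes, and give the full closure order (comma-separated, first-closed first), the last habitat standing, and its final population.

Round 1: Ashgrove=20 Cedarfen=6 Elkhorn=9 Hollowpine=18 Juniper=6 → close Ashgrove (overflow 14)
  20÷4 = 5 each, +1 to first 0
Round 2: Cedarfen=11 Elkhorn=14 Hollowpine=23 Juniper=11 → close Hollowpine (overflow 11)
  23÷3 = 7 each, +1 to first 2
Round 3: Cedarfen=19 Elkhorn=22 Juniper=18 → close Cedarfen (overflow 12)
  19÷2 = 9 each, +1 to first 1
Round 4: Elkhorn=32 Juniper=27 → close Elkhorn (overflow 22)
  32÷1 = 32 each, +1 to first 0

Closure order: Ashgrove, Hollowpine, Cedarfen, Elkhorn
Last habitat: Juniper with 59 animals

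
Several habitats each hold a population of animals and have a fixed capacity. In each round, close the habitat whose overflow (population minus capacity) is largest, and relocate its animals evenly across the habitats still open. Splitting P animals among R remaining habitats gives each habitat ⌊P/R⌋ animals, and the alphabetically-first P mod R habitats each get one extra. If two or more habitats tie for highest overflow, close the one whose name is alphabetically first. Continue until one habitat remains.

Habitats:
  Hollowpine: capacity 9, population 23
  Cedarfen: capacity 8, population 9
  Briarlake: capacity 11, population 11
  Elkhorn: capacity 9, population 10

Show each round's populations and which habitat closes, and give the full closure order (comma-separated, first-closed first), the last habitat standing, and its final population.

Round 1: Briarlake=11 Cedarfen=9 Elkhorn=10 Hollowpine=23 → close Hollowpine (overflow 14)
  23÷3 = 7 each, +1 to first 2
Round 2: Briarlake=19 Cedarfen=17 Elkhorn=17 → close Cedarfen (overflow 9)
  17÷2 = 8 each, +1 to first 1
Round 3: Briarlake=28 Elkhorn=25 → close Briarlake (overflow 17)
  28÷1 = 28 each, +1 to first 0

Closure order: Hollowpine, Cedarfen, Briarlake
Last habitat: Elkhorn with 53 animals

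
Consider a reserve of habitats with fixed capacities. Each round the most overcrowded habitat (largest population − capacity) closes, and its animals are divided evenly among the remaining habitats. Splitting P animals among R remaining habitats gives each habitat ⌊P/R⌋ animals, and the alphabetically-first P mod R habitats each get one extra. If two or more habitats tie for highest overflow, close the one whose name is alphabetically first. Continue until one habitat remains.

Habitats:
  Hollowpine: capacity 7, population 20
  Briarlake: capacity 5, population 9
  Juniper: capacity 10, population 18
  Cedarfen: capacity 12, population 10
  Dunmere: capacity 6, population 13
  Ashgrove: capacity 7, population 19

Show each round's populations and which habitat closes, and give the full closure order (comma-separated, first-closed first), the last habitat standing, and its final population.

Round 1: Ashgrove=19 Briarlake=9 Cedarfen=10 Dunmere=13 Hollowpine=20 Juniper=18 → close Hollowpine (overflow 13)
  20÷5 = 4 each, +1 to first 0
Round 2: Ashgrove=23 Briarlake=13 Cedarfen=14 Dunmere=17 Juniper=22 → close Ashgrove (overflow 16)
  23÷4 = 5 each, +1 to first 3
Round 3: Briarlake=19 Cedarfen=20 Dunmere=23 Juniper=27 → close Dunmere (overflow 17)
  23÷3 = 7 each, +1 to first 2
Round 4: Briarlake=27 Cedarfen=28 Juniper=34 → close Juniper (overflow 24)
  34÷2 = 17 each, +1 to first 0
Round 5: Briarlake=44 Cedarfen=45 → close Briarlake (overflow 39)
  44÷1 = 44 each, +1 to first 0

Closure order: Hollowpine, Ashgrove, Dunmere, Juniper, Briarlake
Last habitat: Cedarfen with 89 animals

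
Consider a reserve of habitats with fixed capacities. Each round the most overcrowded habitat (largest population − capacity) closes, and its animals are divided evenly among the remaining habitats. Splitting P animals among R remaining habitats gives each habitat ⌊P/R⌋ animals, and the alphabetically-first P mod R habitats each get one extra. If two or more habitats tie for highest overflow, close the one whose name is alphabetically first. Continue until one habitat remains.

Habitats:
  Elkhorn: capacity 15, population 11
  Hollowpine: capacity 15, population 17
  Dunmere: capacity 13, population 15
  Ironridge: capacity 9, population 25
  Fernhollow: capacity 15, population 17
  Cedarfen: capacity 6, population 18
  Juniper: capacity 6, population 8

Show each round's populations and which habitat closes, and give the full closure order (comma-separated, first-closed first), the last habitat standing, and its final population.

Round 1: Cedarfen=18 Dunmere=15 Elkhorn=11 Fernhollow=17 Hollowpine=17 Ironridge=25 Juniper=8 → close Ironridge (overflow 16)
  25÷6 = 4 each, +1 to first 1
Round 2: Cedarfen=23 Dunmere=19 Elkhorn=15 Fernhollow=21 Hollowpine=21 Juniper=12 → close Cedarfen (overflow 17)
  23÷5 = 4 each, +1 to first 3
Round 3: Dunmere=24 Elkhorn=20 Fernhollow=26 Hollowpine=25 Juniper=16 → close Dunmere (overflow 11)
  24÷4 = 6 each, +1 to first 0
Round 4: Elkhorn=26 Fernhollow=32 Hollowpine=31 Juniper=22 → close Fernhollow (overflow 17)
  32÷3 = 10 each, +1 to first 2
Round 5: Elkhorn=37 Hollowpine=42 Juniper=32 → close Hollowpine (overflow 27)
  42÷2 = 21 each, +1 to first 0
Round 6: Elkhorn=58 Juniper=53 → close Juniper (overflow 47)
  53÷1 = 53 each, +1 to first 0

Closure order: Ironridge, Cedarfen, Dunmere, Fernhollow, Hollowpine, Juniper
Last habitat: Elkhorn with 111 animals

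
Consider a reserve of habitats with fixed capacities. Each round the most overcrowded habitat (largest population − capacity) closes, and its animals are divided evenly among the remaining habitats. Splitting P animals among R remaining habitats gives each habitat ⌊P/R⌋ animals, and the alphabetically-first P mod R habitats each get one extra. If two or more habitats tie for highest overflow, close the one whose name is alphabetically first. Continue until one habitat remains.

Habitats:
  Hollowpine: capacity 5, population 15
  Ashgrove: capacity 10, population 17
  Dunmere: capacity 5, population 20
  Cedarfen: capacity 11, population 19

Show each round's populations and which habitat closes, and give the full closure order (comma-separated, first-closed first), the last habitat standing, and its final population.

Round 1: Ashgrove=17 Cedarfen=19 Dunmere=20 Hollowpine=15 → close Dunmere (overflow 15)
  20÷3 = 6 each, +1 to first 2
Round 2: Ashgrove=24 Cedarfen=26 Hollowpine=21 → close Hollowpine (overflow 16)
  21÷2 = 10 each, +1 to first 1
Round 3: Ashgrove=35 Cedarfen=36 → close Ashgrove (overflow 25)
  35÷1 = 35 each, +1 to first 0

Closure order: Dunmere, Hollowpine, Ashgrove
Last habitat: Cedarfen with 71 animals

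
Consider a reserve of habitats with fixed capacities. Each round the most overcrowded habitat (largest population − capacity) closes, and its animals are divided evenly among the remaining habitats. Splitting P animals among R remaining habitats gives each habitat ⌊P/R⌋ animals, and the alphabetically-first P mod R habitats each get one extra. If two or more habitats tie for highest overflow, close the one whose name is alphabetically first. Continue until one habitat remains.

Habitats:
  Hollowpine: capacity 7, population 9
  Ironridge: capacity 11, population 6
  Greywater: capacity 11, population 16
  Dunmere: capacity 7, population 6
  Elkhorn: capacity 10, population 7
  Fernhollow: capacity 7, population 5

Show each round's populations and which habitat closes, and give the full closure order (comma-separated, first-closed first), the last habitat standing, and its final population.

Closure order: Greywater, Hollowpine, Dunmere, Elkhorn, Fernhollow
Last habitat: Ironridge with 49 animals

Round 1: Dunmere=6 Elkhorn=7 Fernhollow=5 Greywater=16 Hollowpine=9 Ironridge=6 → close Greywater (overflow 5)
  16÷5 = 3 each, +1 to first 1
Round 2: Dunmere=10 Elkhorn=10 Fernhollow=8 Hollowpine=12 Ironridge=9 → close Hollowpine (overflow 5)
  12÷4 = 3 each, +1 to first 0
Round 3: Dunmere=13 Elkhorn=13 Fernhollow=11 Ironridge=12 → close Dunmere (overflow 6)
  13÷3 = 4 each, +1 to first 1
Round 4: Elkhorn=18 Fernhollow=15 Ironridge=16 → close Elkhorn (overflow 8)
  18÷2 = 9 each, +1 to first 0
Round 5: Fernhollow=24 Ironridge=25 → close Fernhollow (overflow 17)
  24÷1 = 24 each, +1 to first 0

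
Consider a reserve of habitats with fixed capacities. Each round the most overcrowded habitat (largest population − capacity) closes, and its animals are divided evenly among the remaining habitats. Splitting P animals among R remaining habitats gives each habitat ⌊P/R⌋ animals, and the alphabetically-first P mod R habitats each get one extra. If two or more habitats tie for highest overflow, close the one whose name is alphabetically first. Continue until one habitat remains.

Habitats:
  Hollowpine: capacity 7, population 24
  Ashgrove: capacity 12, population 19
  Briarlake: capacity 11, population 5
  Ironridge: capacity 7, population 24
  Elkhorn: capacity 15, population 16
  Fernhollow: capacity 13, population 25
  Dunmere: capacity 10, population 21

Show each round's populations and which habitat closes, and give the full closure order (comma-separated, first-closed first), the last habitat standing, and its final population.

Round 1: Ashgrove=19 Briarlake=5 Dunmere=21 Elkhorn=16 Fernhollow=25 Hollowpine=24 Ironridge=24 → close Hollowpine (overflow 17)
  24÷6 = 4 each, +1 to first 0
Round 2: Ashgrove=23 Briarlake=9 Dunmere=25 Elkhorn=20 Fernhollow=29 Ironridge=28 → close Ironridge (overflow 21)
  28÷5 = 5 each, +1 to first 3
Round 3: Ashgrove=29 Briarlake=15 Dunmere=31 Elkhorn=25 Fernhollow=34 → close Dunmere (overflow 21)
  31÷4 = 7 each, +1 to first 3
Round 4: Ashgrove=37 Briarlake=23 Elkhorn=33 Fernhollow=41 → close Fernhollow (overflow 28)
  41÷3 = 13 each, +1 to first 2
Round 5: Ashgrove=51 Briarlake=37 Elkhorn=46 → close Ashgrove (overflow 39)
  51÷2 = 25 each, +1 to first 1
Round 6: Briarlake=63 Elkhorn=71 → close Elkhorn (overflow 56)
  71÷1 = 71 each, +1 to first 0

Closure order: Hollowpine, Ironridge, Dunmere, Fernhollow, Ashgrove, Elkhorn
Last habitat: Briarlake with 134 animals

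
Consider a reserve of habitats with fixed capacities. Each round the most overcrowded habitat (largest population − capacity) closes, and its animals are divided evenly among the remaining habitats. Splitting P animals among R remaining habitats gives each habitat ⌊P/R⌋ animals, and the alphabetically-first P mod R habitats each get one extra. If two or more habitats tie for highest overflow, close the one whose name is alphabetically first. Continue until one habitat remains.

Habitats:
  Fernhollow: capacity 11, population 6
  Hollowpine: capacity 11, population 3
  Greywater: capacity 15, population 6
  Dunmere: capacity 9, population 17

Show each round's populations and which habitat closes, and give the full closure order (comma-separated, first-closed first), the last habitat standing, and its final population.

Round 1: Dunmere=17 Fernhollow=6 Greywater=6 Hollowpine=3 → close Dunmere (overflow 8)
  17÷3 = 5 each, +1 to first 2
Round 2: Fernhollow=12 Greywater=12 Hollowpine=8 → close Fernhollow (overflow 1)
  12÷2 = 6 each, +1 to first 0
Round 3: Greywater=18 Hollowpine=14 → close Greywater (overflow 3)
  18÷1 = 18 each, +1 to first 0

Closure order: Dunmere, Fernhollow, Greywater
Last habitat: Hollowpine with 32 animals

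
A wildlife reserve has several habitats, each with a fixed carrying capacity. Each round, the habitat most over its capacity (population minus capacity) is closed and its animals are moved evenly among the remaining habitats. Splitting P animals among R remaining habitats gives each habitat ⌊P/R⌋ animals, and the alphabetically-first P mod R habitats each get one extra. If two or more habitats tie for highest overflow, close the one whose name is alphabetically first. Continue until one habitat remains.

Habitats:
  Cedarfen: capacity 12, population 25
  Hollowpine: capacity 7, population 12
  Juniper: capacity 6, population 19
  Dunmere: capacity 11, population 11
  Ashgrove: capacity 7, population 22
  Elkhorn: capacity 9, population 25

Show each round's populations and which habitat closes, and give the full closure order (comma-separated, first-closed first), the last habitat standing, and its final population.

Closure order: Elkhorn, Ashgrove, Cedarfen, Juniper, Hollowpine
Last habitat: Dunmere with 114 animals

Round 1: Ashgrove=22 Cedarfen=25 Dunmere=11 Elkhorn=25 Hollowpine=12 Juniper=19 → close Elkhorn (overflow 16)
  25÷5 = 5 each, +1 to first 0
Round 2: Ashgrove=27 Cedarfen=30 Dunmere=16 Hollowpine=17 Juniper=24 → close Ashgrove (overflow 20)
  27÷4 = 6 each, +1 to first 3
Round 3: Cedarfen=37 Dunmere=23 Hollowpine=24 Juniper=30 → close Cedarfen (overflow 25)
  37÷3 = 12 each, +1 to first 1
Round 4: Dunmere=36 Hollowpine=36 Juniper=42 → close Juniper (overflow 36)
  42÷2 = 21 each, +1 to first 0
Round 5: Dunmere=57 Hollowpine=57 → close Hollowpine (overflow 50)
  57÷1 = 57 each, +1 to first 0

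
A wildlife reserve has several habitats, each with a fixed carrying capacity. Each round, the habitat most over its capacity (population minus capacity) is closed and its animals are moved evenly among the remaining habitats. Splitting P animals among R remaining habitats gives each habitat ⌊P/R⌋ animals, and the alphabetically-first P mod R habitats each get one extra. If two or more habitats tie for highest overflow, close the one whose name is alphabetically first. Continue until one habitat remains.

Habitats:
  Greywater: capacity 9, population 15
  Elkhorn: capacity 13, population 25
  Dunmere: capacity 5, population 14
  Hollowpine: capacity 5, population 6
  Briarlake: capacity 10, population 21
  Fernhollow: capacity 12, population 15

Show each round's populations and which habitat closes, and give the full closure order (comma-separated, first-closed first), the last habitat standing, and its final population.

Closure order: Elkhorn, Briarlake, Dunmere, Greywater, Fernhollow
Last habitat: Hollowpine with 96 animals

Round 1: Briarlake=21 Dunmere=14 Elkhorn=25 Fernhollow=15 Greywater=15 Hollowpine=6 → close Elkhorn (overflow 12)
  25÷5 = 5 each, +1 to first 0
Round 2: Briarlake=26 Dunmere=19 Fernhollow=20 Greywater=20 Hollowpine=11 → close Briarlake (overflow 16)
  26÷4 = 6 each, +1 to first 2
Round 3: Dunmere=26 Fernhollow=27 Greywater=26 Hollowpine=17 → close Dunmere (overflow 21)
  26÷3 = 8 each, +1 to first 2
Round 4: Fernhollow=36 Greywater=35 Hollowpine=25 → close Greywater (overflow 26)
  35÷2 = 17 each, +1 to first 1
Round 5: Fernhollow=54 Hollowpine=42 → close Fernhollow (overflow 42)
  54÷1 = 54 each, +1 to first 0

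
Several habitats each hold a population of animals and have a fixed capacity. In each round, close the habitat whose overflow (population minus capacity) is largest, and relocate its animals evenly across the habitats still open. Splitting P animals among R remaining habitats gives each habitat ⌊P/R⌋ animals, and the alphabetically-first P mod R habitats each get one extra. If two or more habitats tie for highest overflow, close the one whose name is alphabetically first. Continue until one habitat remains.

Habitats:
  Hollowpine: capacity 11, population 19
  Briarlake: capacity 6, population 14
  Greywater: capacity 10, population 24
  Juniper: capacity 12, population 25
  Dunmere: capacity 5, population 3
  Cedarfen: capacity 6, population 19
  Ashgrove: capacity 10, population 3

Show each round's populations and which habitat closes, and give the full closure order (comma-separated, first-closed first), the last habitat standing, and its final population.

Round 1: Ashgrove=3 Briarlake=14 Cedarfen=19 Dunmere=3 Greywater=24 Hollowpine=19 Juniper=25 → close Greywater (overflow 14)
  24÷6 = 4 each, +1 to first 0
Round 2: Ashgrove=7 Briarlake=18 Cedarfen=23 Dunmere=7 Hollowpine=23 Juniper=29 → close Cedarfen (overflow 17)
  23÷5 = 4 each, +1 to first 3
Round 3: Ashgrove=12 Briarlake=23 Dunmere=12 Hollowpine=27 Juniper=33 → close Juniper (overflow 21)
  33÷4 = 8 each, +1 to first 1
Round 4: Ashgrove=21 Briarlake=31 Dunmere=20 Hollowpine=35 → close Briarlake (overflow 25)
  31÷3 = 10 each, +1 to first 1
Round 5: Ashgrove=32 Dunmere=30 Hollowpine=45 → close Hollowpine (overflow 34)
  45÷2 = 22 each, +1 to first 1
Round 6: Ashgrove=55 Dunmere=52 → close Dunmere (overflow 47)
  52÷1 = 52 each, +1 to first 0

Closure order: Greywater, Cedarfen, Juniper, Briarlake, Hollowpine, Dunmere
Last habitat: Ashgrove with 107 animals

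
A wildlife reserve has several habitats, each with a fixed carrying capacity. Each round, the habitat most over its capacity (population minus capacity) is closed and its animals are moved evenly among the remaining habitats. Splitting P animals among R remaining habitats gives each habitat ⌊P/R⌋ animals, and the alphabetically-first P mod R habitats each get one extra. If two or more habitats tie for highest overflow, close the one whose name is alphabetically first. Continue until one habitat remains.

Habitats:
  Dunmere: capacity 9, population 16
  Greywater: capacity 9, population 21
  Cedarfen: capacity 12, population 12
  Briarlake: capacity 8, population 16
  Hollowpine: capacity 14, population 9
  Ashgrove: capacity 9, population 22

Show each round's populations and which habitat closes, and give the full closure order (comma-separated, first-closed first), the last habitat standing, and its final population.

Round 1: Ashgrove=22 Briarlake=16 Cedarfen=12 Dunmere=16 Greywater=21 Hollowpine=9 → close Ashgrove (overflow 13)
  22÷5 = 4 each, +1 to first 2
Round 2: Briarlake=21 Cedarfen=17 Dunmere=20 Greywater=25 Hollowpine=13 → close Greywater (overflow 16)
  25÷4 = 6 each, +1 to first 1
Round 3: Briarlake=28 Cedarfen=23 Dunmere=26 Hollowpine=19 → close Briarlake (overflow 20)
  28÷3 = 9 each, +1 to first 1
Round 4: Cedarfen=33 Dunmere=35 Hollowpine=28 → close Dunmere (overflow 26)
  35÷2 = 17 each, +1 to first 1
Round 5: Cedarfen=51 Hollowpine=45 → close Cedarfen (overflow 39)
  51÷1 = 51 each, +1 to first 0

Closure order: Ashgrove, Greywater, Briarlake, Dunmere, Cedarfen
Last habitat: Hollowpine with 96 animals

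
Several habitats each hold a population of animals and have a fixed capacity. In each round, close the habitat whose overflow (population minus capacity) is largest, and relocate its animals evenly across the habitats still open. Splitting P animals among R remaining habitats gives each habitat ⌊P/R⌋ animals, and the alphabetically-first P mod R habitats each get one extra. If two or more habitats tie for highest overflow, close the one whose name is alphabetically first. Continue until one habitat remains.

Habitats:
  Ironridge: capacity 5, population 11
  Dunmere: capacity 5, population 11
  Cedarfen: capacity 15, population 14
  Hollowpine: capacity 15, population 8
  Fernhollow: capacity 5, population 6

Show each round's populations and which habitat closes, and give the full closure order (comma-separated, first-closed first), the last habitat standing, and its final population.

Closure order: Dunmere, Ironridge, Fernhollow, Cedarfen
Last habitat: Hollowpine with 50 animals

Round 1: Cedarfen=14 Dunmere=11 Fernhollow=6 Hollowpine=8 Ironridge=11 → close Dunmere (overflow 6)
  11÷4 = 2 each, +1 to first 3
Round 2: Cedarfen=17 Fernhollow=9 Hollowpine=11 Ironridge=13 → close Ironridge (overflow 8)
  13÷3 = 4 each, +1 to first 1
Round 3: Cedarfen=22 Fernhollow=13 Hollowpine=15 → close Fernhollow (overflow 8)
  13÷2 = 6 each, +1 to first 1
Round 4: Cedarfen=29 Hollowpine=21 → close Cedarfen (overflow 14)
  29÷1 = 29 each, +1 to first 0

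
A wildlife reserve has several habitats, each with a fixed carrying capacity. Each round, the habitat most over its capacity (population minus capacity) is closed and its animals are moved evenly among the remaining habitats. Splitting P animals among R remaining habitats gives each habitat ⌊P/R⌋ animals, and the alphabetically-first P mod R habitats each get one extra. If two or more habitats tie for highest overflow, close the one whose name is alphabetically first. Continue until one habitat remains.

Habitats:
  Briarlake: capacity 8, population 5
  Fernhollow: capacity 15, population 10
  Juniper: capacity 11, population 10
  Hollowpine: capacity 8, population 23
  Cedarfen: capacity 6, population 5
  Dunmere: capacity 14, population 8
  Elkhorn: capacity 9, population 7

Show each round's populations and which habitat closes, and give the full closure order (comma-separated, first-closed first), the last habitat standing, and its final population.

Round 1: Briarlake=5 Cedarfen=5 Dunmere=8 Elkhorn=7 Fernhollow=10 Hollowpine=23 Juniper=10 → close Hollowpine (overflow 15)
  23÷6 = 3 each, +1 to first 5
Round 2: Briarlake=9 Cedarfen=9 Dunmere=12 Elkhorn=11 Fernhollow=14 Juniper=13 → close Cedarfen (overflow 3)
  9÷5 = 1 each, +1 to first 4
Round 3: Briarlake=11 Dunmere=14 Elkhorn=13 Fernhollow=16 Juniper=14 → close Elkhorn (overflow 4)
  13÷4 = 3 each, +1 to first 1
Round 4: Briarlake=15 Dunmere=17 Fernhollow=19 Juniper=17 → close Briarlake (overflow 7)
  15÷3 = 5 each, +1 to first 0
Round 5: Dunmere=22 Fernhollow=24 Juniper=22 → close Juniper (overflow 11)
  22÷2 = 11 each, +1 to first 0
Round 6: Dunmere=33 Fernhollow=35 → close Fernhollow (overflow 20)
  35÷1 = 35 each, +1 to first 0

Closure order: Hollowpine, Cedarfen, Elkhorn, Briarlake, Juniper, Fernhollow
Last habitat: Dunmere with 68 animals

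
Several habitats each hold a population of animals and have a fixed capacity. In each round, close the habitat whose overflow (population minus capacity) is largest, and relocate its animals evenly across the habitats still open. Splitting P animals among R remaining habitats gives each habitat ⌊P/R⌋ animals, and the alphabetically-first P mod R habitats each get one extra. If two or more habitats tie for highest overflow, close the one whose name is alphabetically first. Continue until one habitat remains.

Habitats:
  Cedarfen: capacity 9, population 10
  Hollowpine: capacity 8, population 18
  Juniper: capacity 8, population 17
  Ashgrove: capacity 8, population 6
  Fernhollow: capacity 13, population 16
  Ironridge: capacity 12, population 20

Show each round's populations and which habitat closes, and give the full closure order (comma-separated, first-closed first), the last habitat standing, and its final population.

Closure order: Hollowpine, Juniper, Ironridge, Fernhollow, Cedarfen
Last habitat: Ashgrove with 87 animals

Round 1: Ashgrove=6 Cedarfen=10 Fernhollow=16 Hollowpine=18 Ironridge=20 Juniper=17 → close Hollowpine (overflow 10)
  18÷5 = 3 each, +1 to first 3
Round 2: Ashgrove=10 Cedarfen=14 Fernhollow=20 Ironridge=23 Juniper=20 → close Juniper (overflow 12)
  20÷4 = 5 each, +1 to first 0
Round 3: Ashgrove=15 Cedarfen=19 Fernhollow=25 Ironridge=28 → close Ironridge (overflow 16)
  28÷3 = 9 each, +1 to first 1
Round 4: Ashgrove=25 Cedarfen=28 Fernhollow=34 → close Fernhollow (overflow 21)
  34÷2 = 17 each, +1 to first 0
Round 5: Ashgrove=42 Cedarfen=45 → close Cedarfen (overflow 36)
  45÷1 = 45 each, +1 to first 0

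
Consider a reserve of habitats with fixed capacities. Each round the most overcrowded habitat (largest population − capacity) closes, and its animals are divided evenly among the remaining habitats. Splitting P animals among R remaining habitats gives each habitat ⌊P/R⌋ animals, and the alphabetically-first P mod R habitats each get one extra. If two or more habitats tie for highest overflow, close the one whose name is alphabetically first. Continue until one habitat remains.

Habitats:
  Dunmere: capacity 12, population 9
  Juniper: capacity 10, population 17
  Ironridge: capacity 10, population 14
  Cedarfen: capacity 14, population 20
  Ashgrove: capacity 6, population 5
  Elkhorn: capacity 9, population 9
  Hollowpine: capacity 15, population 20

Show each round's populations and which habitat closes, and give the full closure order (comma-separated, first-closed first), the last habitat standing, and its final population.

Round 1: Ashgrove=5 Cedarfen=20 Dunmere=9 Elkhorn=9 Hollowpine=20 Ironridge=14 Juniper=17 → close Juniper (overflow 7)
  17÷6 = 2 each, +1 to first 5
Round 2: Ashgrove=8 Cedarfen=23 Dunmere=12 Elkhorn=12 Hollowpine=23 Ironridge=16 → close Cedarfen (overflow 9)
  23÷5 = 4 each, +1 to first 3
Round 3: Ashgrove=13 Dunmere=17 Elkhorn=17 Hollowpine=27 Ironridge=20 → close Hollowpine (overflow 12)
  27÷4 = 6 each, +1 to first 3
Round 4: Ashgrove=20 Dunmere=24 Elkhorn=24 Ironridge=26 → close Ironridge (overflow 16)
  26÷3 = 8 each, +1 to first 2
Round 5: Ashgrove=29 Dunmere=33 Elkhorn=32 → close Ashgrove (overflow 23)
  29÷2 = 14 each, +1 to first 1
Round 6: Dunmere=48 Elkhorn=46 → close Elkhorn (overflow 37)
  46÷1 = 46 each, +1 to first 0

Closure order: Juniper, Cedarfen, Hollowpine, Ironridge, Ashgrove, Elkhorn
Last habitat: Dunmere with 94 animals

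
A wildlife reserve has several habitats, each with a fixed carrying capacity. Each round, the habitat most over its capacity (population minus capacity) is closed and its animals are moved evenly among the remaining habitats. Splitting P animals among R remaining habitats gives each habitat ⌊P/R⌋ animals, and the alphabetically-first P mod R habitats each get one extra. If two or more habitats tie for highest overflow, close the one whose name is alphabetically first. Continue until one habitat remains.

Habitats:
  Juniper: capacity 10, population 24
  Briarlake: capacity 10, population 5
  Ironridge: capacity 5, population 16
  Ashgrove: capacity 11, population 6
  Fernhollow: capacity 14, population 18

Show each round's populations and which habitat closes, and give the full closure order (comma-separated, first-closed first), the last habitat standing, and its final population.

Closure order: Juniper, Ironridge, Fernhollow, Ashgrove
Last habitat: Briarlake with 69 animals

Round 1: Ashgrove=6 Briarlake=5 Fernhollow=18 Ironridge=16 Juniper=24 → close Juniper (overflow 14)
  24÷4 = 6 each, +1 to first 0
Round 2: Ashgrove=12 Briarlake=11 Fernhollow=24 Ironridge=22 → close Ironridge (overflow 17)
  22÷3 = 7 each, +1 to first 1
Round 3: Ashgrove=20 Briarlake=18 Fernhollow=31 → close Fernhollow (overflow 17)
  31÷2 = 15 each, +1 to first 1
Round 4: Ashgrove=36 Briarlake=33 → close Ashgrove (overflow 25)
  36÷1 = 36 each, +1 to first 0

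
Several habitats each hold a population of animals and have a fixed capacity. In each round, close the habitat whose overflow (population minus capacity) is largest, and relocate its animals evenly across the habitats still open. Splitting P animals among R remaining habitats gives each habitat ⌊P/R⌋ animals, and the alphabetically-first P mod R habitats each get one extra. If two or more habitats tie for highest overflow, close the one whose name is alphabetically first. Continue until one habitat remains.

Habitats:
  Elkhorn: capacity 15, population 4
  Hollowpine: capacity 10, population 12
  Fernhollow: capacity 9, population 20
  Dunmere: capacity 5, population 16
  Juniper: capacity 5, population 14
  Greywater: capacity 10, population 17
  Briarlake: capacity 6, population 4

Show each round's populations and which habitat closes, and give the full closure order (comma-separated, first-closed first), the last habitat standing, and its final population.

Round 1: Briarlake=4 Dunmere=16 Elkhorn=4 Fernhollow=20 Greywater=17 Hollowpine=12 Juniper=14 → close Dunmere (overflow 11)
  16÷6 = 2 each, +1 to first 4
Round 2: Briarlake=7 Elkhorn=7 Fernhollow=23 Greywater=20 Hollowpine=14 Juniper=16 → close Fernhollow (overflow 14)
  23÷5 = 4 each, +1 to first 3
Round 3: Briarlake=12 Elkhorn=12 Greywater=25 Hollowpine=18 Juniper=20 → close Greywater (overflow 15)
  25÷4 = 6 each, +1 to first 1
Round 4: Briarlake=19 Elkhorn=18 Hollowpine=24 Juniper=26 → close Juniper (overflow 21)
  26÷3 = 8 each, +1 to first 2
Round 5: Briarlake=28 Elkhorn=27 Hollowpine=32 → close Briarlake (overflow 22)
  28÷2 = 14 each, +1 to first 0
Round 6: Elkhorn=41 Hollowpine=46 → close Hollowpine (overflow 36)
  46÷1 = 46 each, +1 to first 0

Closure order: Dunmere, Fernhollow, Greywater, Juniper, Briarlake, Hollowpine
Last habitat: Elkhorn with 87 animals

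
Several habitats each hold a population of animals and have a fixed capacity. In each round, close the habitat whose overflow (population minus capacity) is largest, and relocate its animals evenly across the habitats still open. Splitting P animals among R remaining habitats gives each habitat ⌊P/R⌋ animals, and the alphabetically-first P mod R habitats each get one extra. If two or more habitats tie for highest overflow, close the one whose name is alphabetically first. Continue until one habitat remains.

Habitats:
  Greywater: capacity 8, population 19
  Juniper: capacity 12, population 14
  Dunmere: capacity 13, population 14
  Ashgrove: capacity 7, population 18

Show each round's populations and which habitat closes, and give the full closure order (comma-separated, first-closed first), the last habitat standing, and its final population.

Closure order: Ashgrove, Greywater, Dunmere
Last habitat: Juniper with 65 animals

Round 1: Ashgrove=18 Dunmere=14 Greywater=19 Juniper=14 → close Ashgrove (overflow 11)
  18÷3 = 6 each, +1 to first 0
Round 2: Dunmere=20 Greywater=25 Juniper=20 → close Greywater (overflow 17)
  25÷2 = 12 each, +1 to first 1
Round 3: Dunmere=33 Juniper=32 → close Dunmere (overflow 20)
  33÷1 = 33 each, +1 to first 0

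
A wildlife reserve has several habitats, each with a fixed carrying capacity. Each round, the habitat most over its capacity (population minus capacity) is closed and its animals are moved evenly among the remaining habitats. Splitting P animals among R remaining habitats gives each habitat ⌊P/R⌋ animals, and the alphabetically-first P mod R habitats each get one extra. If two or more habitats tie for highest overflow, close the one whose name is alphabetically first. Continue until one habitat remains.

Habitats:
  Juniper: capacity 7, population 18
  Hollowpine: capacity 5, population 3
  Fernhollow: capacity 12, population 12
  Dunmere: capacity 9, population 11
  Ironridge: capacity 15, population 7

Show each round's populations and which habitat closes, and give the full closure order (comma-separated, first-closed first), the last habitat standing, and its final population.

Round 1: Dunmere=11 Fernhollow=12 Hollowpine=3 Ironridge=7 Juniper=18 → close Juniper (overflow 11)
  18÷4 = 4 each, +1 to first 2
Round 2: Dunmere=16 Fernhollow=17 Hollowpine=7 Ironridge=11 → close Dunmere (overflow 7)
  16÷3 = 5 each, +1 to first 1
Round 3: Fernhollow=23 Hollowpine=12 Ironridge=16 → close Fernhollow (overflow 11)
  23÷2 = 11 each, +1 to first 1
Round 4: Hollowpine=24 Ironridge=27 → close Hollowpine (overflow 19)
  24÷1 = 24 each, +1 to first 0

Closure order: Juniper, Dunmere, Fernhollow, Hollowpine
Last habitat: Ironridge with 51 animals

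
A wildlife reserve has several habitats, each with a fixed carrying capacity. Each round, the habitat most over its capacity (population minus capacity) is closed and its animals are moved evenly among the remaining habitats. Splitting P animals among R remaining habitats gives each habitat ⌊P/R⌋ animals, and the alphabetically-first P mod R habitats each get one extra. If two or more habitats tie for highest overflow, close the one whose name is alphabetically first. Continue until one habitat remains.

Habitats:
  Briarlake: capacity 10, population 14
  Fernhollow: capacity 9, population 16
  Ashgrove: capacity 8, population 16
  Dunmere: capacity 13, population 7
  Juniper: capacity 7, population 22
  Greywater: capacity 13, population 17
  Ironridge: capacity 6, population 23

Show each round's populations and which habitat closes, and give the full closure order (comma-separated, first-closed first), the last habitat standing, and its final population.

Closure order: Ironridge, Juniper, Ashgrove, Fernhollow, Briarlake, Greywater
Last habitat: Dunmere with 115 animals

Round 1: Ashgrove=16 Briarlake=14 Dunmere=7 Fernhollow=16 Greywater=17 Ironridge=23 Juniper=22 → close Ironridge (overflow 17)
  23÷6 = 3 each, +1 to first 5
Round 2: Ashgrove=20 Briarlake=18 Dunmere=11 Fernhollow=20 Greywater=21 Juniper=25 → close Juniper (overflow 18)
  25÷5 = 5 each, +1 to first 0
Round 3: Ashgrove=25 Briarlake=23 Dunmere=16 Fernhollow=25 Greywater=26 → close Ashgrove (overflow 17)
  25÷4 = 6 each, +1 to first 1
Round 4: Briarlake=30 Dunmere=22 Fernhollow=31 Greywater=32 → close Fernhollow (overflow 22)
  31÷3 = 10 each, +1 to first 1
Round 5: Briarlake=41 Dunmere=32 Greywater=42 → close Briarlake (overflow 31)
  41÷2 = 20 each, +1 to first 1
Round 6: Dunmere=53 Greywater=62 → close Greywater (overflow 49)
  62÷1 = 62 each, +1 to first 0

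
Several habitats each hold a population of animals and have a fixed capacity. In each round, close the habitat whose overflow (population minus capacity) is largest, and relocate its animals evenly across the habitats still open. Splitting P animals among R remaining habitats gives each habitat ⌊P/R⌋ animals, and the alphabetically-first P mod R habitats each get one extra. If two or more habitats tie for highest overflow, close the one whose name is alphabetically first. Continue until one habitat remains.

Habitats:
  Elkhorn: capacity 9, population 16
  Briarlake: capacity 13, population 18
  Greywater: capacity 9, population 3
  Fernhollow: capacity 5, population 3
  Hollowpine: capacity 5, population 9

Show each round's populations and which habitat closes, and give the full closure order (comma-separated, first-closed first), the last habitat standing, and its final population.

Closure order: Elkhorn, Briarlake, Hollowpine, Fernhollow
Last habitat: Greywater with 49 animals

Round 1: Briarlake=18 Elkhorn=16 Fernhollow=3 Greywater=3 Hollowpine=9 → close Elkhorn (overflow 7)
  16÷4 = 4 each, +1 to first 0
Round 2: Briarlake=22 Fernhollow=7 Greywater=7 Hollowpine=13 → close Briarlake (overflow 9)
  22÷3 = 7 each, +1 to first 1
Round 3: Fernhollow=15 Greywater=14 Hollowpine=20 → close Hollowpine (overflow 15)
  20÷2 = 10 each, +1 to first 0
Round 4: Fernhollow=25 Greywater=24 → close Fernhollow (overflow 20)
  25÷1 = 25 each, +1 to first 0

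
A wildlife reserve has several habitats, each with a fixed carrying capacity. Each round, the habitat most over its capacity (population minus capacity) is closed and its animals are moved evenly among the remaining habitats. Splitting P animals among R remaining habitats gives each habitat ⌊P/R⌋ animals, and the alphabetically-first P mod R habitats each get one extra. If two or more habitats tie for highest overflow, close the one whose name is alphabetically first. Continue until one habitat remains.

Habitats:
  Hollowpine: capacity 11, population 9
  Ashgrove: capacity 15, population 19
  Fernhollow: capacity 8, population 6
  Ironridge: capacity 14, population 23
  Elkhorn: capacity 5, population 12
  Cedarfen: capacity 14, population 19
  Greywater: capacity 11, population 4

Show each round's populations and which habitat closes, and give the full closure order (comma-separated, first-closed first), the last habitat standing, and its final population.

Round 1: Ashgrove=19 Cedarfen=19 Elkhorn=12 Fernhollow=6 Greywater=4 Hollowpine=9 Ironridge=23 → close Ironridge (overflow 9)
  23÷6 = 3 each, +1 to first 5
Round 2: Ashgrove=23 Cedarfen=23 Elkhorn=16 Fernhollow=10 Greywater=8 Hollowpine=12 → close Elkhorn (overflow 11)
  16÷5 = 3 each, +1 to first 1
Round 3: Ashgrove=27 Cedarfen=26 Fernhollow=13 Greywater=11 Hollowpine=15 → close Ashgrove (overflow 12)
  27÷4 = 6 each, +1 to first 3
Round 4: Cedarfen=33 Fernhollow=20 Greywater=18 Hollowpine=21 → close Cedarfen (overflow 19)
  33÷3 = 11 each, +1 to first 0
Round 5: Fernhollow=31 Greywater=29 Hollowpine=32 → close Fernhollow (overflow 23)
  31÷2 = 15 each, +1 to first 1
Round 6: Greywater=45 Hollowpine=47 → close Hollowpine (overflow 36)
  47÷1 = 47 each, +1 to first 0

Closure order: Ironridge, Elkhorn, Ashgrove, Cedarfen, Fernhollow, Hollowpine
Last habitat: Greywater with 92 animals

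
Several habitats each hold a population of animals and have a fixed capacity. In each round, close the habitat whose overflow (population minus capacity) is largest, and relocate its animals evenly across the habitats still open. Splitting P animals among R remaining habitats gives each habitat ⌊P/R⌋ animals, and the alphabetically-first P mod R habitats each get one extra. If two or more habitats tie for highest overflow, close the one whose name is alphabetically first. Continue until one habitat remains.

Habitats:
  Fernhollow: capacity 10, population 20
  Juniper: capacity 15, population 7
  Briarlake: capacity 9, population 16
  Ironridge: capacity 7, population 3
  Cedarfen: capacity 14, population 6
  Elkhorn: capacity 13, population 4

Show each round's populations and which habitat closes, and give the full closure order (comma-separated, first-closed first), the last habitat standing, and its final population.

Closure order: Fernhollow, Briarlake, Ironridge, Cedarfen, Elkhorn
Last habitat: Juniper with 56 animals

Round 1: Briarlake=16 Cedarfen=6 Elkhorn=4 Fernhollow=20 Ironridge=3 Juniper=7 → close Fernhollow (overflow 10)
  20÷5 = 4 each, +1 to first 0
Round 2: Briarlake=20 Cedarfen=10 Elkhorn=8 Ironridge=7 Juniper=11 → close Briarlake (overflow 11)
  20÷4 = 5 each, +1 to first 0
Round 3: Cedarfen=15 Elkhorn=13 Ironridge=12 Juniper=16 → close Ironridge (overflow 5)
  12÷3 = 4 each, +1 to first 0
Round 4: Cedarfen=19 Elkhorn=17 Juniper=20 → close Cedarfen (overflow 5)
  19÷2 = 9 each, +1 to first 1
Round 5: Elkhorn=27 Juniper=29 → close Elkhorn (overflow 14)
  27÷1 = 27 each, +1 to first 0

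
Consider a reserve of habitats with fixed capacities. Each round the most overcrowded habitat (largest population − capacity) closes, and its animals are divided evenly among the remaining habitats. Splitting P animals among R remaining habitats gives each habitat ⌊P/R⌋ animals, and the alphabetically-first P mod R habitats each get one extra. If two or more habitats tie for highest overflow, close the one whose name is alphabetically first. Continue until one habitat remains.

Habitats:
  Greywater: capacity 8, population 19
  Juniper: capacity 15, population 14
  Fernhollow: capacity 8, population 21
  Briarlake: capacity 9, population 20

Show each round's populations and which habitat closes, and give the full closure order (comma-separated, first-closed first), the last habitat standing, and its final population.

Closure order: Fernhollow, Briarlake, Greywater
Last habitat: Juniper with 74 animals

Round 1: Briarlake=20 Fernhollow=21 Greywater=19 Juniper=14 → close Fernhollow (overflow 13)
  21÷3 = 7 each, +1 to first 0
Round 2: Briarlake=27 Greywater=26 Juniper=21 → close Briarlake (overflow 18)
  27÷2 = 13 each, +1 to first 1
Round 3: Greywater=40 Juniper=34 → close Greywater (overflow 32)
  40÷1 = 40 each, +1 to first 0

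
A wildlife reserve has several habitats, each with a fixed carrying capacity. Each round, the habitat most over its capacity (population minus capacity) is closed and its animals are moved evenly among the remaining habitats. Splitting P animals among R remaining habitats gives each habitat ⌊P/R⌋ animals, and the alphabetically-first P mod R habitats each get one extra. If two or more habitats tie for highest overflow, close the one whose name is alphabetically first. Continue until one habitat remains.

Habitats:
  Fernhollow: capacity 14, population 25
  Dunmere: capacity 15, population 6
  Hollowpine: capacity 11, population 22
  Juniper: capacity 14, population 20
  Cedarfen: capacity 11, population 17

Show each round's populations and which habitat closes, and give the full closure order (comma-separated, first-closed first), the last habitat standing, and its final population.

Closure order: Fernhollow, Hollowpine, Cedarfen, Juniper
Last habitat: Dunmere with 90 animals

Round 1: Cedarfen=17 Dunmere=6 Fernhollow=25 Hollowpine=22 Juniper=20 → close Fernhollow (overflow 11)
  25÷4 = 6 each, +1 to first 1
Round 2: Cedarfen=24 Dunmere=12 Hollowpine=28 Juniper=26 → close Hollowpine (overflow 17)
  28÷3 = 9 each, +1 to first 1
Round 3: Cedarfen=34 Dunmere=21 Juniper=35 → close Cedarfen (overflow 23)
  34÷2 = 17 each, +1 to first 0
Round 4: Dunmere=38 Juniper=52 → close Juniper (overflow 38)
  52÷1 = 52 each, +1 to first 0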